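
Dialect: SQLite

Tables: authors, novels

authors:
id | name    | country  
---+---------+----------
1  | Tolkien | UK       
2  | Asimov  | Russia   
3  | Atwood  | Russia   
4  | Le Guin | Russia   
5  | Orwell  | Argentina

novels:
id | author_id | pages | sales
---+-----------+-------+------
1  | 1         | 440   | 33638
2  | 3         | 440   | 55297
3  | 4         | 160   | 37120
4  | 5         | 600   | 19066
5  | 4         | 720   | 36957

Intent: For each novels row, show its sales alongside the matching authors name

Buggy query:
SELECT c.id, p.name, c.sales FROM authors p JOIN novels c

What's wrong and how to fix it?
Bug: Missing join condition: each novels row is matched to all authors rows instead of just its own

Fix: Specify the join condition linking the foreign key to the parent id

Corrected query:
SELECT c.id, p.name, c.sales FROM authors p JOIN novels c ON c.author_id = p.id

Result:
id | name    | sales
---+---------+------
1  | Tolkien | 33638
2  | Atwood  | 55297
3  | Le Guin | 37120
4  | Orwell  | 19066
5  | Le Guin | 36957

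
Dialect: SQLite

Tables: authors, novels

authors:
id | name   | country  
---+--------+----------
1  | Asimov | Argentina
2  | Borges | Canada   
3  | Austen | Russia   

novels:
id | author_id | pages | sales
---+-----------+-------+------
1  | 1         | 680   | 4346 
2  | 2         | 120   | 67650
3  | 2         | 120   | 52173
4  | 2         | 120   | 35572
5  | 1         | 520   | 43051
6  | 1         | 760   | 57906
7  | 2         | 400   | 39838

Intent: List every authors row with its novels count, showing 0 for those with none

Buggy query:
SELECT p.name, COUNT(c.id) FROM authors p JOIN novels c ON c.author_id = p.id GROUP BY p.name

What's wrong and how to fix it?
Bug: INNER JOIN drops authors rows that have no matching novels rows

Fix: Switch to LEFT JOIN to retain unmatched parent rows

Corrected query:
SELECT p.name, COUNT(c.id) FROM authors p LEFT JOIN novels c ON c.author_id = p.id GROUP BY p.name

Result:
name   | COUNT(c.id)
-------+------------
Asimov | 3          
Austen | 0          
Borges | 4          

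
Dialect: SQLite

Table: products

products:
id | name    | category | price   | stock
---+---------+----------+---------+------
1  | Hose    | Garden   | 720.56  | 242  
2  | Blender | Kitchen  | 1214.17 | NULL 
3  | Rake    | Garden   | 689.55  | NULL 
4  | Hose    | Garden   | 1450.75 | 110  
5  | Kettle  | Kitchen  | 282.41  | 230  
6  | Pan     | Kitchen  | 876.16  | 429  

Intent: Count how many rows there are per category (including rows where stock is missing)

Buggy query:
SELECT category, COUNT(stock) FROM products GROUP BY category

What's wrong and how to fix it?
Bug: COUNT(column) counts non-NULL values only; rows with NULL stock aren't counted

Fix: Replace COUNT(stock) with COUNT(*)

Corrected query:
SELECT category, COUNT(*) FROM products GROUP BY category

Result:
category | COUNT(*)
---------+---------
Garden   | 3       
Kitchen  | 3       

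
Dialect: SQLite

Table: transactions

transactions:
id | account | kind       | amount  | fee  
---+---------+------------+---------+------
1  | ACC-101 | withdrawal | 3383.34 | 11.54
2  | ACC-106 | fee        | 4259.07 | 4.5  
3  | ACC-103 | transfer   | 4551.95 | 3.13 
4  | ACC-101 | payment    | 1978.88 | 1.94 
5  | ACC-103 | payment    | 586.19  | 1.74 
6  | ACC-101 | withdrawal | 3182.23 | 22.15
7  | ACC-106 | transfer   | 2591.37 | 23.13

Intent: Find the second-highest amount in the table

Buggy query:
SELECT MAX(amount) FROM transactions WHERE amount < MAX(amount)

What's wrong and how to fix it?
Bug: The inner MAX is an aggregate inside WHERE, which is not allowed

Fix: Compute the overall MAX in a subquery, then take MAX of rows below it

Corrected query:
SELECT MAX(amount) FROM transactions WHERE amount < (SELECT MAX(amount) FROM transactions)

Result:
MAX(amount)
-----------
4259.07    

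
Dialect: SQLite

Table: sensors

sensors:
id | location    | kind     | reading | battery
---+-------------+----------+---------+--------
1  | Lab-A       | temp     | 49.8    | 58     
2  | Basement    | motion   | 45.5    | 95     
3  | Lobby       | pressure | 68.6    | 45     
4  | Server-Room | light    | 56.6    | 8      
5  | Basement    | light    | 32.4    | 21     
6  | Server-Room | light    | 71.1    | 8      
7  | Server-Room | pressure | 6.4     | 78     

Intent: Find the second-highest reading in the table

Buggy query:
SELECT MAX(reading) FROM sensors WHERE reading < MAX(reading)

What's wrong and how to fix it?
Bug: MAX(reading) on the right of the comparison is an aggregate-in-WHERE error

Fix: Put the inner MAX in a scalar subquery

Corrected query:
SELECT MAX(reading) FROM sensors WHERE reading < (SELECT MAX(reading) FROM sensors)

Result:
MAX(reading)
------------
68.6        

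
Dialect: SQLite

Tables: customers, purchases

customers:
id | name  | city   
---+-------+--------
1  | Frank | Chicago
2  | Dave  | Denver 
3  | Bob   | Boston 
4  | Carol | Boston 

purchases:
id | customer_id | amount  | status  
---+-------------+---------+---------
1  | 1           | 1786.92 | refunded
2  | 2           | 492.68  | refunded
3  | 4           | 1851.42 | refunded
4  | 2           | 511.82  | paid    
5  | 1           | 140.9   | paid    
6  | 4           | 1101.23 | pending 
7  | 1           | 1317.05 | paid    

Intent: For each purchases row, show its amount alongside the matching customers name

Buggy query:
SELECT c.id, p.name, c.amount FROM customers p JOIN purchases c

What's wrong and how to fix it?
Bug: JOIN with no ON clause produces a cartesian product; every purchases row pairs with every customers row

Fix: Specify the join condition linking the foreign key to the parent id

Corrected query:
SELECT c.id, p.name, c.amount FROM customers p JOIN purchases c ON c.customer_id = p.id

Result:
id | name  | amount 
---+-------+--------
1  | Frank | 1786.92
2  | Dave  | 492.68 
3  | Carol | 1851.42
4  | Dave  | 511.82 
5  | Frank | 140.9  
6  | Carol | 1101.23
7  | Frank | 1317.05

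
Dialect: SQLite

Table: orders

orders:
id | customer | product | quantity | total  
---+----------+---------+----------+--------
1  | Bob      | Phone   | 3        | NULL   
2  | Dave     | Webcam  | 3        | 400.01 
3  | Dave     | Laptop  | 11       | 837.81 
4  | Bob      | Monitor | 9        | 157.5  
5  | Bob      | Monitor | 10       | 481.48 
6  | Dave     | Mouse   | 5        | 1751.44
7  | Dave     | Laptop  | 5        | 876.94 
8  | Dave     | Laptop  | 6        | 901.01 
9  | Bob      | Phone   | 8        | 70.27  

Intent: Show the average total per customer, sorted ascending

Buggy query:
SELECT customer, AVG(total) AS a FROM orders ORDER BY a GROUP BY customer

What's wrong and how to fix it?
Bug: GROUP BY must precede ORDER BY

Fix: Move ORDER BY to the end, after GROUP BY

Corrected query:
SELECT customer, AVG(total) AS a FROM orders GROUP BY customer ORDER BY a

Result:
customer | a         
---------+-----------
Bob      | 236.416667
Dave     | 953.442   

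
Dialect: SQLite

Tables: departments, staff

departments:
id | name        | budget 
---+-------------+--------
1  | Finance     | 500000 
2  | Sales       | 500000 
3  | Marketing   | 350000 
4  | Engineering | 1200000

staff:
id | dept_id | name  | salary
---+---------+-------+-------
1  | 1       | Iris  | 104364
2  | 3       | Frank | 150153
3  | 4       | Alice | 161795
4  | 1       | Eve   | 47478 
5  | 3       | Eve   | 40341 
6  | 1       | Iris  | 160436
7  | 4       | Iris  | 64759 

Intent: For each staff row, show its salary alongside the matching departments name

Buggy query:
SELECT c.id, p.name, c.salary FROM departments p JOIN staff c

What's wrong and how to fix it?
Bug: JOIN with no ON clause produces a cartesian product; every staff row pairs with every departments row

Fix: Specify the join condition linking the foreign key to the parent id

Corrected query:
SELECT c.id, p.name, c.salary FROM departments p JOIN staff c ON c.dept_id = p.id

Result:
id | name        | salary
---+-------------+-------
1  | Finance     | 104364
2  | Marketing   | 150153
3  | Engineering | 161795
4  | Finance     | 47478 
5  | Marketing   | 40341 
6  | Finance     | 160436
7  | Engineering | 64759 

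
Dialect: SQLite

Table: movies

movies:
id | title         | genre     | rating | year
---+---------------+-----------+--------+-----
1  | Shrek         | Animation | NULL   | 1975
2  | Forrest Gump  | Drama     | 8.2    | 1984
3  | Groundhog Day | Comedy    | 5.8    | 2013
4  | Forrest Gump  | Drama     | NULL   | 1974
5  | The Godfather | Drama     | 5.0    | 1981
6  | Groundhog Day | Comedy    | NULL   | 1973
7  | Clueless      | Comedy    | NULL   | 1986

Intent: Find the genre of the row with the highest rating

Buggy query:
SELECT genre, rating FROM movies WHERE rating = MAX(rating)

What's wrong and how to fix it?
Bug: MAX(rating) is an aggregate and cannot be used directly in WHERE

Fix: Use a subquery: WHERE rating = (SELECT MAX(rating) FROM movies)

Corrected query:
SELECT genre, rating FROM movies WHERE rating = (SELECT MAX(rating) FROM movies)

Result:
genre | rating
------+-------
Drama | 8.2   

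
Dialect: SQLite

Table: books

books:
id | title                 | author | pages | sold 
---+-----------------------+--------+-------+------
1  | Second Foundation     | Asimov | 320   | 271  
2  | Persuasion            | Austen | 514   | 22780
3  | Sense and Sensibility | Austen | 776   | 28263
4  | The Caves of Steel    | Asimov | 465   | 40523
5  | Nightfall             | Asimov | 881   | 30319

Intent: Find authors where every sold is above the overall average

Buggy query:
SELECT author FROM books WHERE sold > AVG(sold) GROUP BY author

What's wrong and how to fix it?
Bug: AVG() is an aggregate; it can't sit directly in WHERE

Fix: Use a subquery for AVG and a HAVING MIN(...) filter so the condition holds for every row in the group

Corrected query:
SELECT author FROM books GROUP BY author HAVING MIN(sold) > (SELECT AVG(sold) FROM books)

Result:
(no rows)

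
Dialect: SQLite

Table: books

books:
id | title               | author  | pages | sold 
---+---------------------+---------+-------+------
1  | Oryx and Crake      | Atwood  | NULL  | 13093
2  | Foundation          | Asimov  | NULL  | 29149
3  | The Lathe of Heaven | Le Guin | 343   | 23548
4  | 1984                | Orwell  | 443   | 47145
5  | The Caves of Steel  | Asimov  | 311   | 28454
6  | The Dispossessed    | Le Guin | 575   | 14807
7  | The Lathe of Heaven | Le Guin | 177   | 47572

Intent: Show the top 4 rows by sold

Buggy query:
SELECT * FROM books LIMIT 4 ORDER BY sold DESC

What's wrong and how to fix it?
Bug: ORDER BY cannot follow LIMIT; LIMIT is the final clause

Fix: Sort with ORDER BY, then apply LIMIT

Corrected query:
SELECT * FROM books ORDER BY sold DESC LIMIT 4

Result:
id | title               | author  | pages | sold 
---+---------------------+---------+-------+------
7  | The Lathe of Heaven | Le Guin | 177   | 47572
4  | 1984                | Orwell  | 443   | 47145
2  | Foundation          | Asimov  | NULL  | 29149
5  | The Caves of Steel  | Asimov  | 311   | 28454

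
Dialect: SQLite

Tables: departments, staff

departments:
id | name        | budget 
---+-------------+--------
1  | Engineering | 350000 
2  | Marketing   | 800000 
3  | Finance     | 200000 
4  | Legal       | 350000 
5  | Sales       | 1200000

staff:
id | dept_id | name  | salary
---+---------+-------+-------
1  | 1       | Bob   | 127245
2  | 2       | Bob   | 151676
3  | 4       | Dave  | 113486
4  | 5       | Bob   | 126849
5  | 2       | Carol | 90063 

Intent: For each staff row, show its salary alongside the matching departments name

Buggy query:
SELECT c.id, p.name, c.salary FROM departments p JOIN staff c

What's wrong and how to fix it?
Bug: JOIN with no ON clause produces a cartesian product; every staff row pairs with every departments row

Fix: Add ON c.dept_id = p.id to the JOIN

Corrected query:
SELECT c.id, p.name, c.salary FROM departments p JOIN staff c ON c.dept_id = p.id

Result:
id | name        | salary
---+-------------+-------
1  | Engineering | 127245
2  | Marketing   | 151676
3  | Legal       | 113486
4  | Sales       | 126849
5  | Marketing   | 90063 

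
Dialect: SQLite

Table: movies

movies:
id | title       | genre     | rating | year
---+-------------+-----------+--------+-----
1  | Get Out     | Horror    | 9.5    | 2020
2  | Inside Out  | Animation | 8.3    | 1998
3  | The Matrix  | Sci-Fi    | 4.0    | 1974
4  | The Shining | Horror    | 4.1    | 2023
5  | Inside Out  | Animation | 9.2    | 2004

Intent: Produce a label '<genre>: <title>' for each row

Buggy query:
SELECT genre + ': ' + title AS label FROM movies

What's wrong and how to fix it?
Bug: '+' is numeric addition; on text columns SQLite converts them to 0 instead of concatenating

Fix: Use the || operator for string concatenation

Corrected query:
SELECT genre || ': ' || title AS label FROM movies

Result:
label                
---------------------
Horror: Get Out      
Animation: Inside Out
Sci-Fi: The Matrix   
Horror: The Shining  
Animation: Inside Out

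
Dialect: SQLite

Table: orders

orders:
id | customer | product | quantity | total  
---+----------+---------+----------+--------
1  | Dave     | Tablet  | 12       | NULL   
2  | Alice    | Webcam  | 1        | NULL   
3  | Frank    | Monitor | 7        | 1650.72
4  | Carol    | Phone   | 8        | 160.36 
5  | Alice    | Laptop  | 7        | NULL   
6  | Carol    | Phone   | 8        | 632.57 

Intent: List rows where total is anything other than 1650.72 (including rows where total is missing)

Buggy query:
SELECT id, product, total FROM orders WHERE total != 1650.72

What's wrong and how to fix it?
Bug: Inequality against NULL is unknown, not true; rows with NULL are dropped

Fix: Handle NULL separately with IS NULL alongside the inequality

Corrected query:
SELECT id, product, total FROM orders WHERE total != 1650.72 OR total IS NULL

Result:
id | product | total 
---+---------+-------
1  | Tablet  | NULL  
2  | Webcam  | NULL  
4  | Phone   | 160.36
5  | Laptop  | NULL  
6  | Phone   | 632.57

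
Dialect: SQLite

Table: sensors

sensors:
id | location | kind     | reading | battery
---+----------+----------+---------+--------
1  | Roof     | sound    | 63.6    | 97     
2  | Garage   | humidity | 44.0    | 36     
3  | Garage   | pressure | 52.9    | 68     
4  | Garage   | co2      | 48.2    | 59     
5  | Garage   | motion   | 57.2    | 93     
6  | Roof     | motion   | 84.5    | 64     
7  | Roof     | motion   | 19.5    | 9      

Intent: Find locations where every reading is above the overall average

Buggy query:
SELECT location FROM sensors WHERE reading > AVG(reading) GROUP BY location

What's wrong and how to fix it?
Bug: AVG() is an aggregate; it can't sit directly in WHERE

Fix: Use a subquery for AVG and a HAVING MIN(...) filter so the condition holds for every row in the group

Corrected query:
SELECT location FROM sensors GROUP BY location HAVING MIN(reading) > (SELECT AVG(reading) FROM sensors)

Result:
(no rows)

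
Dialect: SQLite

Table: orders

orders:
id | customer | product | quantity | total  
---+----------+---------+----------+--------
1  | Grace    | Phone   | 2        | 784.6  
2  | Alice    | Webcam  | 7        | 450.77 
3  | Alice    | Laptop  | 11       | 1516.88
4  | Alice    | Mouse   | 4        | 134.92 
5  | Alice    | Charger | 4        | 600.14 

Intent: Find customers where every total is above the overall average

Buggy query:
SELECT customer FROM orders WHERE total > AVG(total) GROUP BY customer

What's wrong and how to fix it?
Bug: AVG() is an aggregate; it can't sit directly in WHERE

Fix: Compute the overall average in a scalar subquery and compare each group's MIN against it in HAVING

Corrected query:
SELECT customer FROM orders GROUP BY customer HAVING MIN(total) > (SELECT AVG(total) FROM orders)

Result:
customer
--------
Grace   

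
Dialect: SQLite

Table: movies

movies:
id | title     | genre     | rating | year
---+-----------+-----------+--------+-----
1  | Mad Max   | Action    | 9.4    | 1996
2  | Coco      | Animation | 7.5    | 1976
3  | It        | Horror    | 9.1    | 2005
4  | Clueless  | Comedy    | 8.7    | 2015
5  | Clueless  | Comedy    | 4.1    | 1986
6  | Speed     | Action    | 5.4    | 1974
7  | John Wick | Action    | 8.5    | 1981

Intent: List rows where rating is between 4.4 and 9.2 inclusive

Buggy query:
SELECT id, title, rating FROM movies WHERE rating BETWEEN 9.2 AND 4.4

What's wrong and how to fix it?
Bug: The bounds are reversed; BETWEEN a AND b requires a <= b to match anything

Fix: Swap the bounds so the smaller value comes first

Corrected query:
SELECT id, title, rating FROM movies WHERE rating BETWEEN 4.4 AND 9.2

Result:
id | title     | rating
---+-----------+-------
2  | Coco      | 7.5   
3  | It        | 9.1   
4  | Clueless  | 8.7   
6  | Speed     | 5.4   
7  | John Wick | 8.5   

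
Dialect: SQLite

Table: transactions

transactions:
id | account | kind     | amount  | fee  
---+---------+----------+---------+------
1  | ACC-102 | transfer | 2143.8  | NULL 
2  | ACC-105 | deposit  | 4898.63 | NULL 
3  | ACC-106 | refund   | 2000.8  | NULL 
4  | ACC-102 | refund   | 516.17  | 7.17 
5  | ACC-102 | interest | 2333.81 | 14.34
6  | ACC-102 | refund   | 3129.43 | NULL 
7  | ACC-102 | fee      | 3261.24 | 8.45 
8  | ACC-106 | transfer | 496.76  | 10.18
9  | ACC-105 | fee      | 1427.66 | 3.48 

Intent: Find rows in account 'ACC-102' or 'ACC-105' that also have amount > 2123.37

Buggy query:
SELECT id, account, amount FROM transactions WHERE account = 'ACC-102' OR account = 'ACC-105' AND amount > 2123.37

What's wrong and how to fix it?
Bug: AND binds tighter than OR, so this parses as account = 'ACC-102' OR (account = 'ACC-105' AND amount > 2123.37)

Fix: Add parentheses around the OR so the AND applies to both alternatives

Corrected query:
SELECT id, account, amount FROM transactions WHERE (account = 'ACC-102' OR account = 'ACC-105') AND amount > 2123.37

Result:
id | account | amount 
---+---------+--------
1  | ACC-102 | 2143.8 
2  | ACC-105 | 4898.63
5  | ACC-102 | 2333.81
6  | ACC-102 | 3129.43
7  | ACC-102 | 3261.24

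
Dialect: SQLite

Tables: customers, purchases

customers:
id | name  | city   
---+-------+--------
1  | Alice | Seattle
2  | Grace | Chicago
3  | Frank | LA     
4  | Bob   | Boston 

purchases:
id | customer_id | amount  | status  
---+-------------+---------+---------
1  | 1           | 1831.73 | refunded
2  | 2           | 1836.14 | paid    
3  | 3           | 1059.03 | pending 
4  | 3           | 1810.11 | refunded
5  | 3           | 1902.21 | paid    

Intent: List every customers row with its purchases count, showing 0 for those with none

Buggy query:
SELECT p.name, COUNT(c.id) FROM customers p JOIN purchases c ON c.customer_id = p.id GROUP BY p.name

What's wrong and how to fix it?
Bug: INNER JOIN drops customers rows that have no matching purchases rows

Fix: Use LEFT JOIN so parents without children still appear (COUNT(c.id) gives 0)

Corrected query:
SELECT p.name, COUNT(c.id) FROM customers p LEFT JOIN purchases c ON c.customer_id = p.id GROUP BY p.name

Result:
name  | COUNT(c.id)
------+------------
Alice | 1          
Bob   | 0          
Frank | 3          
Grace | 1          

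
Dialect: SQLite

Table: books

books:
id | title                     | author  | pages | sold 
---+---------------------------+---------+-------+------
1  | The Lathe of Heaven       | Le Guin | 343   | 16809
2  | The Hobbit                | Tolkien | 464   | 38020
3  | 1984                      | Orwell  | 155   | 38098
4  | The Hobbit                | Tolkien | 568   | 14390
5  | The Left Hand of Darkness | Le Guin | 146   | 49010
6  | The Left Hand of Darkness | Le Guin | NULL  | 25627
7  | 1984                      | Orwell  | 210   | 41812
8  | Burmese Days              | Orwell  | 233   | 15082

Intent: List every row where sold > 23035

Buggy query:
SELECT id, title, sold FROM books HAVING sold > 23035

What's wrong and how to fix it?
Bug: HAVING filters the output of aggregation, but this query has no GROUP BY and no aggregate functions, so SQLite rejects it (HAVING clause on a non-aggregate query); the condition here is per row

Fix: Use WHERE for row-level filtering

Corrected query:
SELECT id, title, sold FROM books WHERE sold > 23035

Result:
id | title                     | sold 
---+---------------------------+------
2  | The Hobbit                | 38020
3  | 1984                      | 38098
5  | The Left Hand of Darkness | 49010
6  | The Left Hand of Darkness | 25627
7  | 1984                      | 41812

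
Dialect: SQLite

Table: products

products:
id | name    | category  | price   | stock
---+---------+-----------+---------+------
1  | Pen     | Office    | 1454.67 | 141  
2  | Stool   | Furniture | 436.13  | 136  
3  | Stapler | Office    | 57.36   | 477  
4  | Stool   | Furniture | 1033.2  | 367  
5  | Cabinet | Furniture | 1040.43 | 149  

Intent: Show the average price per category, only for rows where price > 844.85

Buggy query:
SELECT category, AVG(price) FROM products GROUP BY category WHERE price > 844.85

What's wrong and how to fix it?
Bug: WHERE cannot follow GROUP BY

Fix: Move the WHERE clause before GROUP BY

Corrected query:
SELECT category, AVG(price) FROM products WHERE price > 844.85 GROUP BY category

Result:
category  | AVG(price)
----------+-----------
Furniture | 1036.815  
Office    | 1454.67   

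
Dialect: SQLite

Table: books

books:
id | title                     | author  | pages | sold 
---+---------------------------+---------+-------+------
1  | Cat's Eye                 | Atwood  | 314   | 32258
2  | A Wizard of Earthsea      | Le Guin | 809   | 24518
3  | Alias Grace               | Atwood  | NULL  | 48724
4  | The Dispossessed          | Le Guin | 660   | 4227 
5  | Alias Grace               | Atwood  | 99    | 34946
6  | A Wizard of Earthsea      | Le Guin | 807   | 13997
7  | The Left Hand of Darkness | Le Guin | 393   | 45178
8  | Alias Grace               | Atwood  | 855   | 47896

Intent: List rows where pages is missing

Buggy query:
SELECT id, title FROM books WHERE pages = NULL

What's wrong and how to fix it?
Bug: '= NULL' is always unknown in SQL three-valued logic, so no rows match

Fix: Use IS NULL to test for NULL

Corrected query:
SELECT id, title FROM books WHERE pages IS NULL

Result:
id | title      
---+------------
3  | Alias Grace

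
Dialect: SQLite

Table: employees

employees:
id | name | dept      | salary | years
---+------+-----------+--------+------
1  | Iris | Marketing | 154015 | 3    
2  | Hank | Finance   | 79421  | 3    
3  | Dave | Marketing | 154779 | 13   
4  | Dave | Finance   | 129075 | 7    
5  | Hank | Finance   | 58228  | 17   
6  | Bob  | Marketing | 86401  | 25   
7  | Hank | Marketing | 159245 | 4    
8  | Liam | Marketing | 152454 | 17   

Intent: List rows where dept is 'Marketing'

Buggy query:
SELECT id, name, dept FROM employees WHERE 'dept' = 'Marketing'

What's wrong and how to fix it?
Bug: Single quotes denote string literals in SQL; the column name is being compared as a constant string

Fix: Remove the quotes around the column name (or use double quotes for an identifier)

Corrected query:
SELECT id, name, dept FROM employees WHERE dept = 'Marketing'

Result:
id | name | dept     
---+------+----------
1  | Iris | Marketing
3  | Dave | Marketing
6  | Bob  | Marketing
7  | Hank | Marketing
8  | Liam | Marketing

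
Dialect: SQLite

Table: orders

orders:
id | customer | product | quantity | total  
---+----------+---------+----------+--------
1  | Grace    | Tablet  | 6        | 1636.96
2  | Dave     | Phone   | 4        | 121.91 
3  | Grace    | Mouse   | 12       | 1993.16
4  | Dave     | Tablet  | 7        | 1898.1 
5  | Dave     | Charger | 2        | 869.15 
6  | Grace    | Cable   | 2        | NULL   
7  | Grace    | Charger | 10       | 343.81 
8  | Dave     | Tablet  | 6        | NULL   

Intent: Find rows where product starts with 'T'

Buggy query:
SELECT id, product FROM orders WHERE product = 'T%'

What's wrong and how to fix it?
Bug: '=' compares the literal string including the % character; pattern matching needs LIKE

Fix: Use LIKE for wildcard pattern matching

Corrected query:
SELECT id, product FROM orders WHERE product LIKE 'T%'

Result:
id | product
---+--------
1  | Tablet 
4  | Tablet 
8  | Tablet 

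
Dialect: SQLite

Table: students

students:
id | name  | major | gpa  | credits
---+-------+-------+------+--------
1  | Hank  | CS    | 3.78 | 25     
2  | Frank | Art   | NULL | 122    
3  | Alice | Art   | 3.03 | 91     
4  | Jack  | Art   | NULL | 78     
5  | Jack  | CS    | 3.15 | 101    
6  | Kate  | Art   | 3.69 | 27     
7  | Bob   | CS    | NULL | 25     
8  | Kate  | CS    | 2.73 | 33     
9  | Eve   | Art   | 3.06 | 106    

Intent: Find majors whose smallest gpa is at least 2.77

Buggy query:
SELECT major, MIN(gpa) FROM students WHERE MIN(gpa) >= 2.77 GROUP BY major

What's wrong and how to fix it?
Bug: MIN() in WHERE is a misuse of aggregate

Fix: Replace WHERE with HAVING after the GROUP BY

Corrected query:
SELECT major, MIN(gpa) FROM students GROUP BY major HAVING MIN(gpa) >= 2.77

Result:
major | MIN(gpa)
------+---------
Art   | 3.03    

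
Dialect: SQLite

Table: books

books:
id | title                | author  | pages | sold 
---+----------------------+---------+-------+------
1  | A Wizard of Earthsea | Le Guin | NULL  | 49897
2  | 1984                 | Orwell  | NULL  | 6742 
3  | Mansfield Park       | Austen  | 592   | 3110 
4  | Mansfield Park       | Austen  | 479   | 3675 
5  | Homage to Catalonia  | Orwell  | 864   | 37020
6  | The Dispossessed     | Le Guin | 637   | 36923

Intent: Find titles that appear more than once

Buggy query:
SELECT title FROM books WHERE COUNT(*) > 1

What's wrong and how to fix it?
Bug: WHERE can't reference COUNT(*); aggregates are computed after WHERE

Fix: Group first, then use HAVING for the count condition

Corrected query:
SELECT title FROM books GROUP BY title HAVING COUNT(*) > 1

Result:
title         
--------------
Mansfield Park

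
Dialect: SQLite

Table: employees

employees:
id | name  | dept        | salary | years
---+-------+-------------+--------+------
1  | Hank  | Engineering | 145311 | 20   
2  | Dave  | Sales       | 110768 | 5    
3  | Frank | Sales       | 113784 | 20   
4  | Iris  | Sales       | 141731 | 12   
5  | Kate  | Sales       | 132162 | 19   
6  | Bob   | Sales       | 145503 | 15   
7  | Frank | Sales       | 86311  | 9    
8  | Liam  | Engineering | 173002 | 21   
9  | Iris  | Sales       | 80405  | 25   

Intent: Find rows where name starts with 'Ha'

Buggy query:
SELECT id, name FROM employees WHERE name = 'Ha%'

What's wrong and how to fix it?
Bug: '=' compares the literal string including the % character; pattern matching needs LIKE

Fix: Replace '=' with LIKE so 'Ha%' is treated as a pattern

Corrected query:
SELECT id, name FROM employees WHERE name LIKE 'Ha%'

Result:
id | name
---+-----
1  | Hank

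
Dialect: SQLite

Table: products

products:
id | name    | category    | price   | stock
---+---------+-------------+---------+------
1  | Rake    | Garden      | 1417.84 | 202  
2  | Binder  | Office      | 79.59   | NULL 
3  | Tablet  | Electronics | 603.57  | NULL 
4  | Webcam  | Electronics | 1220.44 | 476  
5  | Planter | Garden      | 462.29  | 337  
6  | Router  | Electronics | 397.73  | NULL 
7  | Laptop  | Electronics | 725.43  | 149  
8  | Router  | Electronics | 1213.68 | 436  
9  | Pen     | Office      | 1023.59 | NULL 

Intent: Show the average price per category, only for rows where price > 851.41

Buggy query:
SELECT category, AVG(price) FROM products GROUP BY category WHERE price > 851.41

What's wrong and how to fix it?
Bug: WHERE cannot follow GROUP BY

Fix: Move the WHERE clause before GROUP BY

Corrected query:
SELECT category, AVG(price) FROM products WHERE price > 851.41 GROUP BY category

Result:
category    | AVG(price)
------------+-----------
Electronics | 1217.06   
Garden      | 1417.84   
Office      | 1023.59   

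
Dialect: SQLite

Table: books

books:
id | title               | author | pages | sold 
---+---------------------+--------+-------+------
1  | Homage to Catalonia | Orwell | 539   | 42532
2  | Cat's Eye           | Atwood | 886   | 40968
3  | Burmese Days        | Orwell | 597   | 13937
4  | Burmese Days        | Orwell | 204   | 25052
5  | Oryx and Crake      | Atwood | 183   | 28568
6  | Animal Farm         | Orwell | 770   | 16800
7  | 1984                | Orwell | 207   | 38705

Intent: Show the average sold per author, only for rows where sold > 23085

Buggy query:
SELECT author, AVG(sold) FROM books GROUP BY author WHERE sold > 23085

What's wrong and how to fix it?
Bug: Row-level WHERE must come before GROUP BY in the clause order

Fix: Place WHERE between FROM and GROUP BY

Corrected query:
SELECT author, AVG(sold) FROM books WHERE sold > 23085 GROUP BY author

Result:
author | AVG(sold)   
-------+-------------
Atwood | 34768       
Orwell | 35429.666667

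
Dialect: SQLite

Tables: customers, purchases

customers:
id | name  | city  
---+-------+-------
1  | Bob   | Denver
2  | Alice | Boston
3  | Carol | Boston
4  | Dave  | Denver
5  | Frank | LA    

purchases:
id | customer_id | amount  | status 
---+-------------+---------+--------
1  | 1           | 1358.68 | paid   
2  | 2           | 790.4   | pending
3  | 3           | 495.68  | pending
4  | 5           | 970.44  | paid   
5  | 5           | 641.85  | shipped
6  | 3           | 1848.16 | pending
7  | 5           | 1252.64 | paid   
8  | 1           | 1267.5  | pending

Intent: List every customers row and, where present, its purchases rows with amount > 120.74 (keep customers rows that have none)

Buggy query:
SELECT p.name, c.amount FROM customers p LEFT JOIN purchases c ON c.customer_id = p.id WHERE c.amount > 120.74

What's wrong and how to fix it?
Bug: A WHERE condition on the right-hand table after LEFT JOIN drops unmatched parents

Fix: Move the right-table condition into the ON clause so unmatched parents are kept

Corrected query:
SELECT p.name, c.amount FROM customers p LEFT JOIN purchases c ON c.customer_id = p.id AND c.amount > 120.74

Result:
name  | amount 
------+--------
Bob   | 1267.5 
Bob   | 1358.68
Alice | 790.4  
Carol | 495.68 
Carol | 1848.16
Dave  | NULL   
Frank | 641.85 
Frank | 970.44 
Frank | 1252.64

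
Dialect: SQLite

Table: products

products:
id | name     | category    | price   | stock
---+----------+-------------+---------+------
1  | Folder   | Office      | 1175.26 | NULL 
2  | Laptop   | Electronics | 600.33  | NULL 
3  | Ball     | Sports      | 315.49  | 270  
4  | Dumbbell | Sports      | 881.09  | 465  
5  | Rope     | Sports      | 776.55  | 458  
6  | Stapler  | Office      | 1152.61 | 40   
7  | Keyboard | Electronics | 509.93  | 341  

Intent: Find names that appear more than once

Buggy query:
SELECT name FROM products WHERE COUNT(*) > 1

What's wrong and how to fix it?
Bug: WHERE can't reference COUNT(*); aggregates are computed after WHERE

Fix: Group first, then use HAVING for the count condition

Corrected query:
SELECT name FROM products GROUP BY name HAVING COUNT(*) > 1

Result:
(no rows)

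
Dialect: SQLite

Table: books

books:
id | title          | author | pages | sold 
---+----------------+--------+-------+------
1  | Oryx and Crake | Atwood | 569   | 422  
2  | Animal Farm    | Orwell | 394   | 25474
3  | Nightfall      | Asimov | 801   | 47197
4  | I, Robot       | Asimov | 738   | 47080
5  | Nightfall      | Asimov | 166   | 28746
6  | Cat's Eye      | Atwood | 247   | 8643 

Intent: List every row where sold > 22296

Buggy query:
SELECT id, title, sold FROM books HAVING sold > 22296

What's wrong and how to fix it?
Bug: This is a non-aggregate query (no GROUP BY, no aggregates), so in SQLite the HAVING clause is invalid here; a row-level condition belongs in WHERE

Fix: Use WHERE for row-level filtering

Corrected query:
SELECT id, title, sold FROM books WHERE sold > 22296

Result:
id | title       | sold 
---+-------------+------
2  | Animal Farm | 25474
3  | Nightfall   | 47197
4  | I, Robot    | 47080
5  | Nightfall   | 28746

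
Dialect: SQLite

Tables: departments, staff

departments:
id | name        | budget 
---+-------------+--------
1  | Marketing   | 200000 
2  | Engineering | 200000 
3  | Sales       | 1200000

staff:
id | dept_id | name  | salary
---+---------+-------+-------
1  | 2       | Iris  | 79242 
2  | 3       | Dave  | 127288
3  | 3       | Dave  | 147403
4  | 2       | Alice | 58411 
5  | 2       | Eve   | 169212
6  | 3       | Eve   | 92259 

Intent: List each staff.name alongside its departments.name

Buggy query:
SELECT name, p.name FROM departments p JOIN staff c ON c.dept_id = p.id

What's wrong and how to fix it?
Bug: 'name' exists in both joined tables, so the database can't tell which one is meant

Fix: Qualify the column with its table alias (c.name)

Corrected query:
SELECT c.name, p.name FROM departments p JOIN staff c ON c.dept_id = p.id

Result:
name  | name       
------+------------
Iris  | Engineering
Dave  | Sales      
Dave  | Sales      
Alice | Engineering
Eve   | Engineering
Eve   | Sales      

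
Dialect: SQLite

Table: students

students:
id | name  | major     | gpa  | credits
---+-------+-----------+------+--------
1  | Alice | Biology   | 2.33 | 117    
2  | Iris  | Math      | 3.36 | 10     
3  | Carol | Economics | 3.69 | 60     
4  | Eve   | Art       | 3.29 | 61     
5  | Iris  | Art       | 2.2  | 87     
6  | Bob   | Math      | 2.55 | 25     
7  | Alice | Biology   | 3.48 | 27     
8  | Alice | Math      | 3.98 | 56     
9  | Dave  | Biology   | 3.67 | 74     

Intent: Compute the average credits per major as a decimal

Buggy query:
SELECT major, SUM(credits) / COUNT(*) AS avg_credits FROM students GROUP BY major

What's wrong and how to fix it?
Bug: SUM(credits) and COUNT(*) are both integers; the division truncates the fractional part

Fix: Multiply by 1.0 (or CAST to REAL) to force floating-point division

Corrected query:
SELECT major, SUM(credits) * 1.0 / COUNT(*) AS avg_credits FROM students GROUP BY major

Result:
major     | avg_credits
----------+------------
Art       | 74         
Biology   | 72.666667  
Economics | 60         
Math      | 30.333333  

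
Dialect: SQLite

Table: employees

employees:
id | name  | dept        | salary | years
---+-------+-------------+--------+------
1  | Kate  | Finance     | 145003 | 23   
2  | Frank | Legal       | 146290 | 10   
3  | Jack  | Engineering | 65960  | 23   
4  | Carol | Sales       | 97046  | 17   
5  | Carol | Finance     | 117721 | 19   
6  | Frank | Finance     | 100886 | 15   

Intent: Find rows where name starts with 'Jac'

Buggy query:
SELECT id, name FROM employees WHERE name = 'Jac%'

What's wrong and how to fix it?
Bug: '=' compares the literal string including the % character; pattern matching needs LIKE

Fix: Use LIKE for wildcard pattern matching

Corrected query:
SELECT id, name FROM employees WHERE name LIKE 'Jac%'

Result:
id | name
---+-----
3  | Jack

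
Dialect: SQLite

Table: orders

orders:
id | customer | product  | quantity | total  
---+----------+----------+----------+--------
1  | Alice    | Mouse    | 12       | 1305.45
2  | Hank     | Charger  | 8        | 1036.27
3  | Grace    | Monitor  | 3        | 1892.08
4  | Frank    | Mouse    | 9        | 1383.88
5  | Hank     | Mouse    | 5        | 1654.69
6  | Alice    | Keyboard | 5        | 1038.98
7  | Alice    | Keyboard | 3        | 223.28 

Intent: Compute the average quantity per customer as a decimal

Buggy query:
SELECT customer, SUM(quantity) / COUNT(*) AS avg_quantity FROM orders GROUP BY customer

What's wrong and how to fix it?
Bug: SUM(quantity) and COUNT(*) are both integers; the division truncates the fractional part

Fix: Cast one side to REAL so the division keeps the fractional part

Corrected query:
SELECT customer, SUM(quantity) * 1.0 / COUNT(*) AS avg_quantity FROM orders GROUP BY customer

Result:
customer | avg_quantity
---------+-------------
Alice    | 6.666667    
Frank    | 9           
Grace    | 3           
Hank     | 6.5         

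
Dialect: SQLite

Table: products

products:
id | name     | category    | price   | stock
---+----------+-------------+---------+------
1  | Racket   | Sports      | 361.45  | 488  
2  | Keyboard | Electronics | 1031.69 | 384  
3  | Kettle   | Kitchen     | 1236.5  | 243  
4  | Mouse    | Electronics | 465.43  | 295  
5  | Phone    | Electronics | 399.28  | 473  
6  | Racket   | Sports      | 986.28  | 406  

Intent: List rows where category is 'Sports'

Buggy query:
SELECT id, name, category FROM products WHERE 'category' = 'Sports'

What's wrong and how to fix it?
Bug: 'category' in single quotes is a string literal, not the column; the comparison is literal-vs-literal and never true

Fix: Remove the quotes around the column name (or use double quotes for an identifier)

Corrected query:
SELECT id, name, category FROM products WHERE category = 'Sports'

Result:
id | name   | category
---+--------+---------
1  | Racket | Sports  
6  | Racket | Sports  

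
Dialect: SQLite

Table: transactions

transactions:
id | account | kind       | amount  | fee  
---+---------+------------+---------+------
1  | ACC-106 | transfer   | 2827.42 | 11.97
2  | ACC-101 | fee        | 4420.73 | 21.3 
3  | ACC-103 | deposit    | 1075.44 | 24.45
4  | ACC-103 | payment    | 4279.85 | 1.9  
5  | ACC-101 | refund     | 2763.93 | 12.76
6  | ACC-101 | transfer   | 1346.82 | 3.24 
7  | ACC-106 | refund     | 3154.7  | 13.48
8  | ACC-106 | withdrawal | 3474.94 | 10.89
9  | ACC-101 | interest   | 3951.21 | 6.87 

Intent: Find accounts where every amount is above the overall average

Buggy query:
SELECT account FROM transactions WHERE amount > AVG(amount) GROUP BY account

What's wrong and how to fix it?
Bug: AVG() is an aggregate; it can't sit directly in WHERE

Fix: Use a subquery for AVG and a HAVING MIN(...) filter so the condition holds for every row in the group

Corrected query:
SELECT account FROM transactions GROUP BY account HAVING MIN(amount) > (SELECT AVG(amount) FROM transactions)

Result:
(no rows)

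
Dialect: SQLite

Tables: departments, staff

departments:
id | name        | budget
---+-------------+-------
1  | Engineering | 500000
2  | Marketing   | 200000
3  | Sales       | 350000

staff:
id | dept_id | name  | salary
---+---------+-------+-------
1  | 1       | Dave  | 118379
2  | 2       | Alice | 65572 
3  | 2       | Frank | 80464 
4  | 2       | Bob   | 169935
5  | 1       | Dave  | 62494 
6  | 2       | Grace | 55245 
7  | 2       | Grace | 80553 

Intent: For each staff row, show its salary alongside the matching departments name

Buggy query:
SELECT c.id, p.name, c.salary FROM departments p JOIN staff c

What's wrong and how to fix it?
Bug: JOIN with no ON clause produces a cartesian product; every staff row pairs with every departments row

Fix: Specify the join condition linking the foreign key to the parent id

Corrected query:
SELECT c.id, p.name, c.salary FROM departments p JOIN staff c ON c.dept_id = p.id

Result:
id | name        | salary
---+-------------+-------
1  | Engineering | 118379
2  | Marketing   | 65572 
3  | Marketing   | 80464 
4  | Marketing   | 169935
5  | Engineering | 62494 
6  | Marketing   | 55245 
7  | Marketing   | 80553 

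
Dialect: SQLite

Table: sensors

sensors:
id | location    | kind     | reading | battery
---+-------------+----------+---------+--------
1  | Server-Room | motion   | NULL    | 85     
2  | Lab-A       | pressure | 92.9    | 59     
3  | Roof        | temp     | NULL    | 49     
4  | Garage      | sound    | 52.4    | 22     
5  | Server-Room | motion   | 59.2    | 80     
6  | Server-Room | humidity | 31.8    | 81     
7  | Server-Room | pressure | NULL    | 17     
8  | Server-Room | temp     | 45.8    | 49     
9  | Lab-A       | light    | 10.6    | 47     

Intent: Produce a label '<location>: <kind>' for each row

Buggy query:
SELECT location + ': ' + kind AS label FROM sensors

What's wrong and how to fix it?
Bug: SQLite uses || for string concatenation; + coerces text to numbers (yielding 0)

Fix: Use the || operator for string concatenation

Corrected query:
SELECT location || ': ' || kind AS label FROM sensors

Result:
label                
---------------------
Server-Room: motion  
Lab-A: pressure      
Roof: temp           
Garage: sound        
Server-Room: motion  
Server-Room: humidity
Server-Room: pressure
Server-Room: temp    
Lab-A: light         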